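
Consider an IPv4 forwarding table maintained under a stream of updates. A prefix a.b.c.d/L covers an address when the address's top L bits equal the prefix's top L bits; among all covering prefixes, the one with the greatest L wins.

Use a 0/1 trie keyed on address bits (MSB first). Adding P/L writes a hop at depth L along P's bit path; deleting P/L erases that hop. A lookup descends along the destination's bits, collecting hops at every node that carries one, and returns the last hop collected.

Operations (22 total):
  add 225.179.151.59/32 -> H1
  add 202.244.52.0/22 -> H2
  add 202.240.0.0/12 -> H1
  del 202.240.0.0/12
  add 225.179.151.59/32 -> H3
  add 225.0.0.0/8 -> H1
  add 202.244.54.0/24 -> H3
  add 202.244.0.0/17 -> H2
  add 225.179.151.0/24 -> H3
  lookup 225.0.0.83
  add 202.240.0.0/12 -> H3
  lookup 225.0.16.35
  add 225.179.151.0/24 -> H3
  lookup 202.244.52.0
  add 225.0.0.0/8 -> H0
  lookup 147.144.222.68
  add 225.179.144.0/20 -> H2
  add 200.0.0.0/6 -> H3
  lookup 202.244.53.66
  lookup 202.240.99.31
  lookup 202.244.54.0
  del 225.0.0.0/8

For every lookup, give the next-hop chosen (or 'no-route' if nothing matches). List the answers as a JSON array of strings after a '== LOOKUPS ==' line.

Trace:
  add 225.179.151.59/32 -> H1 at depth 32
  add 202.244.52.0/22 -> H2 at depth 22
  add 202.240.0.0/12 -> H1 at depth 12
  - 202.240.0.0/12 clear@12
  add 225.179.151.59/32 -> H3 at depth 32
  add 225.0.0.0/8 -> H1 at depth 8
  add 202.244.54.0/24 -> H3 at depth 24
  add 202.244.0.0/17 -> H2 at depth 17
  add 225.179.151.0/24 -> H3 at depth 24
  lookup 225.0.0.83: bits 11100001 walk d0:-→d1:-→d2:-→d3:-→d4:-→d5:-→d6:-→d7:-→d8:H1 -> H1
  add 202.240.0.0/12 -> H3 at depth 12
  lookup 225.0.16.35: bits 11100001 walk d0:-→d1:-→d2:-→d3:-→d4:-→d5:-→d6:-→d7:-→d8:H1 -> H1
  add 225.179.151.0/24 -> H3 at depth 24
  lookup 202.244.52.0: bits 1100101011110100001101 walk d0:-→d1:-→d2:-→d3:-→d4:-→d5:-→d6:-→d7:-→d8:-→d9:-→d10:-→d11:-→d12:H3→d13:-→d14:-→d15:-→d16:-→d17:H2→d18:-→d19:-→d20:-→d21:-→d22:H2 -> H2
  add 225.0.0.0/8 -> H0 at depth 8
  lookup 147.144.222.68: bits 1 walk d0:-→d1:- -> no-route
  add 225.179.144.0/20 -> H2 at depth 20
  add 200.0.0.0/6 -> H3 at depth 6
  lookup 202.244.53.66: bits 1100101011110100001101 walk d0:-→d1:-→d2:-→d3:-→d4:-→d5:-→d6:H3→d7:-→d8:-→d9:-→d10:-→d11:-→d12:H3→d13:-→d14:-→d15:-→d16:-→d17:H2→d18:-→d19:-→d20:-→d21:-→d22:H2 -> H2
  lookup 202.240.99.31: bits 1100101011110 walk d0:-→d1:-→d2:-→d3:-→d4:-→d5:-→d6:H3→d7:-→d8:-→d9:-→d10:-→d11:-→d12:H3→d13:- -> H3
  lookup 202.244.54.0: bits 110010101111010000110110 walk d0:-→d1:-→d2:-→d3:-→d4:-→d5:-→d6:H3→d7:-→d8:-→d9:-→d10:-→d11:-→d12:H3→d13:-→d14:-→d15:-→d16:-→d17:H2→d18:-→d19:-→d20:-→d21:-→d22:H2→d23:-→d24:H3 -> H3
  - 225.0.0.0/8 clear@8

== LOOKUPS ==
["H1","H1","H2","no-route","H2","H3","H3"]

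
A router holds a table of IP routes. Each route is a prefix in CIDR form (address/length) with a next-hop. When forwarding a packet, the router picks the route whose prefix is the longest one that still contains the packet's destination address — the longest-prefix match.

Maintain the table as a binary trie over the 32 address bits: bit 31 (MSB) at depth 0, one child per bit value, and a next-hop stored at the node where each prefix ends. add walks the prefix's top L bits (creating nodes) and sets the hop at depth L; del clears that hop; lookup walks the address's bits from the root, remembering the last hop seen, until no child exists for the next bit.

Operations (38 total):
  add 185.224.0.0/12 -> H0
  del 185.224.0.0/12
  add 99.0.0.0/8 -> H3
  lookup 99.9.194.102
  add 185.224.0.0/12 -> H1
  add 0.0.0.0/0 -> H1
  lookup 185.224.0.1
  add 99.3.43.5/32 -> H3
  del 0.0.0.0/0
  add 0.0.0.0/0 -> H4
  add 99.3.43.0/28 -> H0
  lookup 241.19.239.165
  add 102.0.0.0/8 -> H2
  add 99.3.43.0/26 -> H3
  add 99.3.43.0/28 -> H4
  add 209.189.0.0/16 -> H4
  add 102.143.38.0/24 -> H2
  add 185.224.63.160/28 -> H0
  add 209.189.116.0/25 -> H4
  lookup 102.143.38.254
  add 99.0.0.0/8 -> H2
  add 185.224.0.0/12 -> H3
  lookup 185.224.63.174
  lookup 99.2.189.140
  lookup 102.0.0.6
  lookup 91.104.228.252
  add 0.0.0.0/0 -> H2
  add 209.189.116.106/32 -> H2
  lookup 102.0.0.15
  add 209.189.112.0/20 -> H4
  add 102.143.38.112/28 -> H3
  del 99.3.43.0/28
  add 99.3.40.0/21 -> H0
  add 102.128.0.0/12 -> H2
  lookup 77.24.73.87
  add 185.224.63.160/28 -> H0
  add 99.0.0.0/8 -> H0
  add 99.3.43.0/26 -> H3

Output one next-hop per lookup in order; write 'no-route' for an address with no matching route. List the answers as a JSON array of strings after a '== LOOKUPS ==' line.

Process each operation:
  add 185.224.0.0/12 -> H0 at depth 12
  - 185.224.0.0/12 clear@12
  add 99.0.0.0/8 -> H3 at depth 8
  Q 99.9.194.102: descend 01100011 ; hops seen [H3] ; pick H3
  add 185.224.0.0/12 -> H1 at depth 12
  add 0.0.0.0/0 -> H1 at depth 0
  Q 185.224.0.1: descend 101110011110 ; hops seen [H1,H1] ; pick H1
  add 99.3.43.5/32 -> H3 at depth 32
  - 0.0.0.0/0 clear@0
  add 0.0.0.0/0 -> H4 at depth 0
  add 99.3.43.0/28 -> H0 at depth 28
  Q 241.19.239.165: descend 1 ; hops seen [H4] ; pick H4
  add 102.0.0.0/8 -> H2 at depth 8
  add 99.3.43.0/26 -> H3 at depth 26
  add 99.3.43.0/28 -> H4 at depth 28
  add 209.189.0.0/16 -> H4 at depth 16
  add 102.143.38.0/24 -> H2 at depth 24
  add 185.224.63.160/28 -> H0 at depth 28
  add 209.189.116.0/25 -> H4 at depth 25
  Q 102.143.38.254: descend 011001101000111100100110 ; hops seen [H4,H2,H2] ; pick H2
  add 99.0.0.0/8 -> H2 at depth 8
  add 185.224.0.0/12 -> H3 at depth 12
  Q 185.224.63.174: descend 1011100111100000001111111010 ; hops seen [H4,H3,H0] ; pick H0
  Q 99.2.189.140: descend 011000110000001 ; hops seen [H4,H2] ; pick H2
  Q 102.0.0.6: descend 01100110 ; hops seen [H4,H2] ; pick H2
  Q 91.104.228.252: descend 01 ; hops seen [H4] ; pick H4
  add 0.0.0.0/0 -> H2 at depth 0
  add 209.189.116.106/32 -> H2 at depth 32
  Q 102.0.0.15: descend 01100110 ; hops seen [H2,H2] ; pick H2
  add 209.189.112.0/20 -> H4 at depth 20
  add 102.143.38.112/28 -> H3 at depth 28
  - 99.3.43.0/28 clear@28
  add 99.3.40.0/21 -> H0 at depth 21
  add 102.128.0.0/12 -> H2 at depth 12
  Q 77.24.73.87: descend 01 ; hops seen [H2] ; pick H2
  add 185.224.63.160/28 -> H0 at depth 28
  add 99.0.0.0/8 -> H0 at depth 8
  add 99.3.43.0/26 -> H3 at depth 26

== LOOKUPS ==
["H3","H1","H4","H2","H0","H2","H2","H4","H2","H2"]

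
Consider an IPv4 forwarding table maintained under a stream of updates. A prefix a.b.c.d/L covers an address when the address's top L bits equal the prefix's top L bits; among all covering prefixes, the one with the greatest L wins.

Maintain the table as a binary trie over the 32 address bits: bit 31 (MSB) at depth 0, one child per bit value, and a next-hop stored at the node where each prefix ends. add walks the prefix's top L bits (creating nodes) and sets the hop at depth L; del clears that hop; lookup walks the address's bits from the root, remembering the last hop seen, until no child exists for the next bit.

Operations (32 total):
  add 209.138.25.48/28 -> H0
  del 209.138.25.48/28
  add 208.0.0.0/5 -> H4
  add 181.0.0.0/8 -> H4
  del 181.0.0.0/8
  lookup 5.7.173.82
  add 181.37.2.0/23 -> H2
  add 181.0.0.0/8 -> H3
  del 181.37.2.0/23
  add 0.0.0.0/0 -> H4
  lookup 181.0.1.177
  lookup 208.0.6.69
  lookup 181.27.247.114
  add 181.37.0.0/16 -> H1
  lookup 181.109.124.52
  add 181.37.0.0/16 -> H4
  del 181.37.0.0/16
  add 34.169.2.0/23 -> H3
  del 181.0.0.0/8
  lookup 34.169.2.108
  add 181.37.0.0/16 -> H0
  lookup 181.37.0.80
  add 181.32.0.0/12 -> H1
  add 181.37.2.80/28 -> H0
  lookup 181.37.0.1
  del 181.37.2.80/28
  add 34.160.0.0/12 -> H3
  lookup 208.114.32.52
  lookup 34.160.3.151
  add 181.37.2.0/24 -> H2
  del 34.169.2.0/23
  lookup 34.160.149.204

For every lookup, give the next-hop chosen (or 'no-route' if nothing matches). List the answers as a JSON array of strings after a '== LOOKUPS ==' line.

Apply in order:
  add 209.138.25.48/28 -> H0 at depth 28
  - 209.138.25.48/28 clear@28
  add 208.0.0.0/5 -> H4 at depth 5
  add 181.0.0.0/8 -> H4 at depth 8
  - 181.0.0.0/8 clear@8
  Q 5.7.173.82: descend ε ; hops seen [∅] ; pick no-route
  add 181.37.2.0/23 -> H2 at depth 23
  add 181.0.0.0/8 -> H3 at depth 8
  - 181.37.2.0/23 clear@23
  add 0.0.0.0/0 -> H4 at depth 0
  Q 181.0.1.177: descend 1011010100 ; hops seen [H4,H3] ; pick H3
  Q 208.0.6.69: descend 1101000 ; hops seen [H4,H4] ; pick H4
  Q 181.27.247.114: descend 1011010100 ; hops seen [H4,H3] ; pick H3
  add 181.37.0.0/16 -> H1 at depth 16
  Q 181.109.124.52: descend 101101010 ; hops seen [H4,H3] ; pick H3
  add 181.37.0.0/16 -> H4 at depth 16
  - 181.37.0.0/16 clear@16
  add 34.169.2.0/23 -> H3 at depth 23
  - 181.0.0.0/8 clear@8
  Q 34.169.2.108: descend 00100010101010010000001 ; hops seen [H4,H3] ; pick H3
  add 181.37.0.0/16 -> H0 at depth 16
  Q 181.37.0.80: descend 1011010100100101000000 ; hops seen [H4,H0] ; pick H0
  add 181.32.0.0/12 -> H1 at depth 12
  add 181.37.2.80/28 -> H0 at depth 28
  Q 181.37.0.1: descend 1011010100100101000000 ; hops seen [H4,H1,H0] ; pick H0
  - 181.37.2.80/28 clear@28
  add 34.160.0.0/12 -> H3 at depth 12
  Q 208.114.32.52: descend 1101000 ; hops seen [H4,H4] ; pick H4
  Q 34.160.3.151: descend 001000101010 ; hops seen [H4,H3] ; pick H3
  add 181.37.2.0/24 -> H2 at depth 24
  - 34.169.2.0/23 clear@23
  Q 34.160.149.204: descend 001000101010 ; hops seen [H4,H3] ; pick H3

== LOOKUPS ==
["no-route","H3","H4","H3","H3","H3","H0","H0","H4","H3","H3"]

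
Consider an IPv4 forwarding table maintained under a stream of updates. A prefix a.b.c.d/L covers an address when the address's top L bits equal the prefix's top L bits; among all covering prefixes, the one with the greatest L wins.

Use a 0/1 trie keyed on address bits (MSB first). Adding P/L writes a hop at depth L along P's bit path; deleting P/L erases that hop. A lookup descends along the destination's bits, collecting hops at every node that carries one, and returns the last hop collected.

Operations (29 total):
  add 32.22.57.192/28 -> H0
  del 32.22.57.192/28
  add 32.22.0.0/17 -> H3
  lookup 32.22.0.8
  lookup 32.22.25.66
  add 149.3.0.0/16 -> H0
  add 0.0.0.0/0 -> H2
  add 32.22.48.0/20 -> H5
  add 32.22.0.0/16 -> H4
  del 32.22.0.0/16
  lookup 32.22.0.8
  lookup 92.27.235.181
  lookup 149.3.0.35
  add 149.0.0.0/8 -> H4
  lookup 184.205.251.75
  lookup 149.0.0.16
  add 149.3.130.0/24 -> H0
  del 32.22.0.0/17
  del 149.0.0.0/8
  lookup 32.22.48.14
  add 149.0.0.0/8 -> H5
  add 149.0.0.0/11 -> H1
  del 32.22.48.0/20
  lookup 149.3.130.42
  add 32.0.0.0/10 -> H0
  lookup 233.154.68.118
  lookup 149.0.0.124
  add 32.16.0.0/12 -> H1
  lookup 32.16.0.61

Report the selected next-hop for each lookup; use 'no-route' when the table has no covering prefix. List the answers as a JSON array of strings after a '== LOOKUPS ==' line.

Process each operation:
  + 32.22.57.192/28 (H0) depth=28
  del 32.22.57.192/28 (clear depth 28)
  + 32.22.0.0/17 (H3) depth=17
  ? 32.22.0.8  path d0:-→d1:-→d2:-→d3:-→d4:-→d5:-→d6:-→d7:-→d8:-→d9:-→d10:-→d11:-→d12:-→d13:-→d14:-→d15:-→d16:-→d17:H3→d18:-  best=H3
  ? 32.22.25.66  path d0:-→d1:-→d2:-→d3:-→d4:-→d5:-→d6:-→d7:-→d8:-→d9:-→d10:-→d11:-→d12:-→d13:-→d14:-→d15:-→d16:-→d17:H3→d18:-  best=H3
  + 149.3.0.0/16 (H0) depth=16
  + 0.0.0.0/0 (H2) depth=0
  + 32.22.48.0/20 (H5) depth=20
  + 32.22.0.0/16 (H4) depth=16
  del 32.22.0.0/16 (clear depth 16)
  ? 32.22.0.8  path d0:H2→d1:-→d2:-→d3:-→d4:-→d5:-→d6:-→d7:-→d8:-→d9:-→d10:-→d11:-→d12:-→d13:-→d14:-→d15:-→d16:-→d17:H3→d18:-  best=H3
  ? 92.27.235.181  path d0:H2→d1:-  best=H2
  ? 149.3.0.35  path d0:H2→d1:-→d2:-→d3:-→d4:-→d5:-→d6:-→d7:-→d8:-→d9:-→d10:-→d11:-→d12:-→d13:-→d14:-→d15:-→d16:H0  best=H0
  + 149.0.0.0/8 (H4) depth=8
  ? 184.205.251.75  path d0:H2→d1:-→d2:-  best=H2
  ? 149.0.0.16  path d0:H2→d1:-→d2:-→d3:-→d4:-→d5:-→d6:-→d7:-→d8:H4→d9:-→d10:-→d11:-→d12:-→d13:-→d14:-  best=H4
  + 149.3.130.0/24 (H0) depth=24
  del 32.22.0.0/17 (clear depth 17)
  del 149.0.0.0/8 (clear depth 8)
  ? 32.22.48.14  path d0:H2→d1:-→d2:-→d3:-→d4:-→d5:-→d6:-→d7:-→d8:-→d9:-→d10:-→d11:-→d12:-→d13:-→d14:-→d15:-→d16:-→d17:-→d18:-→d19:-→d20:H5  best=H5
  + 149.0.0.0/8 (H5) depth=8
  + 149.0.0.0/11 (H1) depth=11
  del 32.22.48.0/20 (clear depth 20)
  ? 149.3.130.42  path d0:H2→d1:-→d2:-→d3:-→d4:-→d5:-→d6:-→d7:-→d8:H5→d9:-→d10:-→d11:H1→d12:-→d13:-→d14:-→d15:-→d16:H0→d17:-→d18:-→d19:-→d20:-→d21:-→d22:-→d23:-→d24:H0  best=H0
  + 32.0.0.0/10 (H0) depth=10
  ? 233.154.68.118  path d0:H2→d1:-  best=H2
  ? 149.0.0.124  path d0:H2→d1:-→d2:-→d3:-→d4:-→d5:-→d6:-→d7:-→d8:H5→d9:-→d10:-→d11:H1→d12:-→d13:-→d14:-  best=H1
  + 32.16.0.0/12 (H1) depth=12
  ? 32.16.0.61  path d0:H2→d1:-→d2:-→d3:-→d4:-→d5:-→d6:-→d7:-→d8:-→d9:-→d10:H0→d11:-→d12:H1→d13:-  best=H1

== LOOKUPS ==
["H3","H3","H3","H2","H0","H2","H4","H5","H0","H2","H1","H1"]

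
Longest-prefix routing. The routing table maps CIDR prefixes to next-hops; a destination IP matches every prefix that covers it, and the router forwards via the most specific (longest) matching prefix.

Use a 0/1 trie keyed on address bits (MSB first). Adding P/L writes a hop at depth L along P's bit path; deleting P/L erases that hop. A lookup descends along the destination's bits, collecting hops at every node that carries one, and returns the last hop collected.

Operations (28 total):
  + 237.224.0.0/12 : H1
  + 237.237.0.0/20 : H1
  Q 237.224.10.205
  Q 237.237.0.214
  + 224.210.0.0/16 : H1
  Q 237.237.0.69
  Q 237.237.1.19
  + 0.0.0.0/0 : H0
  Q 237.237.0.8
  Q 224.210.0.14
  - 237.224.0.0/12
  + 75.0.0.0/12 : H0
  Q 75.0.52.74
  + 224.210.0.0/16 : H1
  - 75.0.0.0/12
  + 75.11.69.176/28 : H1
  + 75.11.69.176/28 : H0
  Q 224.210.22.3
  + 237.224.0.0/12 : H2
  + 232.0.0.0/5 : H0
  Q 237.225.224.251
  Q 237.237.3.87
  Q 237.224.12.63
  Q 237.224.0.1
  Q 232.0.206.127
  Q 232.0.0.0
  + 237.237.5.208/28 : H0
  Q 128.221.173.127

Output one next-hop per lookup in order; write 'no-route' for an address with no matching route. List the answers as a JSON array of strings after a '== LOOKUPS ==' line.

Apply in order:
  + 237.224.0.0/12 (H1) depth=12
  + 237.237.0.0/20 (H1) depth=20
  lookup 237.224.10.205: bits 111011011110 walk d0:-→d1:-→d2:-→d3:-→d4:-→d5:-→d6:-→d7:-→d8:-→d9:-→d10:-→d11:-→d12:H1 -> H1
  lookup 237.237.0.214: bits 11101101111011010000 walk d0:-→d1:-→d2:-→d3:-→d4:-→d5:-→d6:-→d7:-→d8:-→d9:-→d10:-→d11:-→d12:H1→d13:-→d14:-→d15:-→d16:-→d17:-→d18:-→d19:-→d20:H1 -> H1
  + 224.210.0.0/16 (H1) depth=16
  lookup 237.237.0.69: bits 11101101111011010000 walk d0:-→d1:-→d2:-→d3:-→d4:-→d5:-→d6:-→d7:-→d8:-→d9:-→d10:-→d11:-→d12:H1→d13:-→d14:-→d15:-→d16:-→d17:-→d18:-→d19:-→d20:H1 -> H1
  lookup 237.237.1.19: bits 11101101111011010000 walk d0:-→d1:-→d2:-→d3:-→d4:-→d5:-→d6:-→d7:-→d8:-→d9:-→d10:-→d11:-→d12:H1→d13:-→d14:-→d15:-→d16:-→d17:-→d18:-→d19:-→d20:H1 -> H1
  + 0.0.0.0/0 (H0) depth=0
  lookup 237.237.0.8: bits 11101101111011010000 walk d0:H0→d1:-→d2:-→d3:-→d4:-→d5:-→d6:-→d7:-→d8:-→d9:-→d10:-→d11:-→d12:H1→d13:-→d14:-→d15:-→d16:-→d17:-→d18:-→d19:-→d20:H1 -> H1
  lookup 224.210.0.14: bits 1110000011010010 walk d0:H0→d1:-→d2:-→d3:-→d4:-→d5:-→d6:-→d7:-→d8:-→d9:-→d10:-→d11:-→d12:-→d13:-→d14:-→d15:-→d16:H1 -> H1
  - 237.224.0.0/12 clear@12
  + 75.0.0.0/12 (H0) depth=12
  lookup 75.0.52.74: bits 010010110000 walk d0:H0→d1:-→d2:-→d3:-→d4:-→d5:-→d6:-→d7:-→d8:-→d9:-→d10:-→d11:-→d12:H0 -> H0
  + 224.210.0.0/16 (H1) depth=16
  - 75.0.0.0/12 clear@12
  + 75.11.69.176/28 (H1) depth=28
  + 75.11.69.176/28 (H0) depth=28
  lookup 224.210.22.3: bits 1110000011010010 walk d0:H0→d1:-→d2:-→d3:-→d4:-→d5:-→d6:-→d7:-→d8:-→d9:-→d10:-→d11:-→d12:-→d13:-→d14:-→d15:-→d16:H1 -> H1
  + 237.224.0.0/12 (H2) depth=12
  + 232.0.0.0/5 (H0) depth=5
  lookup 237.225.224.251: bits 111011011110 walk d0:H0→d1:-→d2:-→d3:-→d4:-→d5:H0→d6:-→d7:-→d8:-→d9:-→d10:-→d11:-→d12:H2 -> H2
  lookup 237.237.3.87: bits 11101101111011010000 walk d0:H0→d1:-→d2:-→d3:-→d4:-→d5:H0→d6:-→d7:-→d8:-→d9:-→d10:-→d11:-→d12:H2→d13:-→d14:-→d15:-→d16:-→d17:-→d18:-→d19:-→d20:H1 -> H1
  lookup 237.224.12.63: bits 111011011110 walk d0:H0→d1:-→d2:-→d3:-→d4:-→d5:H0→d6:-→d7:-→d8:-→d9:-→d10:-→d11:-→d12:H2 -> H2
  lookup 237.224.0.1: bits 111011011110 walk d0:H0→d1:-→d2:-→d3:-→d4:-→d5:H0→d6:-→d7:-→d8:-→d9:-→d10:-→d11:-→d12:H2 -> H2
  lookup 232.0.206.127: bits 11101 walk d0:H0→d1:-→d2:-→d3:-→d4:-→d5:H0 -> H0
  lookup 232.0.0.0: bits 11101 walk d0:H0→d1:-→d2:-→d3:-→d4:-→d5:H0 -> H0
  + 237.237.5.208/28 (H0) depth=28
  lookup 128.221.173.127: bits 1 walk d0:H0→d1:- -> H0

== LOOKUPS ==
["H1","H1","H1","H1","H1","H1","H0","H1","H2","H1","H2","H2","H0","H0","H0"]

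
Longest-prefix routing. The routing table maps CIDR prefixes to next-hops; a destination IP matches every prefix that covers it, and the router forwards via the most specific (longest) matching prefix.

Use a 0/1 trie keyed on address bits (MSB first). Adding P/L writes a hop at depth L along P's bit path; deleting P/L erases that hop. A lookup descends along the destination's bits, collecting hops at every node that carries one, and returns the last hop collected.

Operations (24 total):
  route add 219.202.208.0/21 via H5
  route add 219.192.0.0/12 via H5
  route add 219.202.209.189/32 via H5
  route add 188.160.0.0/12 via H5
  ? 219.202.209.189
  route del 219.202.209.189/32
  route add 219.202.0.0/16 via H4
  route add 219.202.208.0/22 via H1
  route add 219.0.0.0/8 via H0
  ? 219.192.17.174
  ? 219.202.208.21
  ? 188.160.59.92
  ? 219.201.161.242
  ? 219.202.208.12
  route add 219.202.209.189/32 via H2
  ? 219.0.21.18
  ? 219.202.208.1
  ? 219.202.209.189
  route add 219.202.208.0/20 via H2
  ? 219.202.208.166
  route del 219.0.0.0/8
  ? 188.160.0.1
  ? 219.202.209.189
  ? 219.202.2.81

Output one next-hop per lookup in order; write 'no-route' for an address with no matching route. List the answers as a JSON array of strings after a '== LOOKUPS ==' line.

Trace:
  add 219.202.208.0/21 -> H5 at depth 21
  add 219.192.0.0/12 -> H5 at depth 12
  add 219.202.209.189/32 -> H5 at depth 32
  add 188.160.0.0/12 -> H5 at depth 12
  Q 219.202.209.189: descend 11011011110010101101000110111101 ; hops seen [H5,H5,H5] ; pick H5
  - 219.202.209.189/32 clear@32
  add 219.202.0.0/16 -> H4 at depth 16
  add 219.202.208.0/22 -> H1 at depth 22
  add 219.0.0.0/8 -> H0 at depth 8
  Q 219.192.17.174: descend 110110111100 ; hops seen [H0,H5] ; pick H5
  Q 219.202.208.21: descend 11011011110010101101000 ; hops seen [H0,H5,H4,H5,H1] ; pick H1
  Q 188.160.59.92: descend 101111001010 ; hops seen [H5] ; pick H5
  Q 219.201.161.242: descend 11011011110010 ; hops seen [H0,H5] ; pick H5
  Q 219.202.208.12: descend 11011011110010101101000 ; hops seen [H0,H5,H4,H5,H1] ; pick H1
  add 219.202.209.189/32 -> H2 at depth 32
  Q 219.0.21.18: descend 11011011 ; hops seen [H0] ; pick H0
  Q 219.202.208.1: descend 11011011110010101101000 ; hops seen [H0,H5,H4,H5,H1] ; pick H1
  Q 219.202.209.189: descend 11011011110010101101000110111101 ; hops seen [H0,H5,H4,H5,H1,H2] ; pick H2
  add 219.202.208.0/20 -> H2 at depth 20
  Q 219.202.208.166: descend 11011011110010101101000 ; hops seen [H0,H5,H4,H2,H5,H1] ; pick H1
  - 219.0.0.0/8 clear@8
  Q 188.160.0.1: descend 101111001010 ; hops seen [H5] ; pick H5
  Q 219.202.209.189: descend 11011011110010101101000110111101 ; hops seen [H5,H4,H2,H5,H1,H2] ; pick H2
  Q 219.202.2.81: descend 1101101111001010 ; hops seen [H5,H4] ; pick H4

== LOOKUPS ==
["H5","H5","H1","H5","H5","H1","H0","H1","H2","H1","H5","H2","H4"]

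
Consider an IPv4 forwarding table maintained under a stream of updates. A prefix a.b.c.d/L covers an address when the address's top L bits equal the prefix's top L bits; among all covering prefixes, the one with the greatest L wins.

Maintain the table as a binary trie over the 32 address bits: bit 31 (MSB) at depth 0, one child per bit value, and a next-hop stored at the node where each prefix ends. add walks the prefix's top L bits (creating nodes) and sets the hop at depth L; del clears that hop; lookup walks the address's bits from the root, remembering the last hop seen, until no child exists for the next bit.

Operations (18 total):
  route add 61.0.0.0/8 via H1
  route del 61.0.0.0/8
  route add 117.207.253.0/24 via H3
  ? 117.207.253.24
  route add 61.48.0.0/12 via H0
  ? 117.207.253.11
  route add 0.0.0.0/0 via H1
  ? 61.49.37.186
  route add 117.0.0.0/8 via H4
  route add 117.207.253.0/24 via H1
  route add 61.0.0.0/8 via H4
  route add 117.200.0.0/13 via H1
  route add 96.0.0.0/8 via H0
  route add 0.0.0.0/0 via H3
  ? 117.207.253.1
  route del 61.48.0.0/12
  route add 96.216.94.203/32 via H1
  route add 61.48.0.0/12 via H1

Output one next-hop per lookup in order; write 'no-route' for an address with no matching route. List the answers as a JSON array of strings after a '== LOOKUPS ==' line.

Process each operation:
  + 61.0.0.0/8 (H1) depth=8
  - 61.0.0.0/8 clear@8
  + 117.207.253.0/24 (H3) depth=24
  ? 117.207.253.24  path d0:-→d1:-→d2:-→d3:-→d4:-→d5:-→d6:-→d7:-→d8:-→d9:-→d10:-→d11:-→d12:-→d13:-→d14:-→d15:-→d16:-→d17:-→d18:-→d19:-→d20:-→d21:-→d22:-→d23:-→d24:H3  best=H3
  + 61.48.0.0/12 (H0) depth=12
  ? 117.207.253.11  path d0:-→d1:-→d2:-→d3:-→d4:-→d5:-→d6:-→d7:-→d8:-→d9:-→d10:-→d11:-→d12:-→d13:-→d14:-→d15:-→d16:-→d17:-→d18:-→d19:-→d20:-→d21:-→d22:-→d23:-→d24:H3  best=H3
  + 0.0.0.0/0 (H1) depth=0
  ? 61.49.37.186  path d0:H1→d1:-→d2:-→d3:-→d4:-→d5:-→d6:-→d7:-→d8:-→d9:-→d10:-→d11:-→d12:H0  best=H0
  + 117.0.0.0/8 (H4) depth=8
  + 117.207.253.0/24 (H1) depth=24
  + 61.0.0.0/8 (H4) depth=8
  + 117.200.0.0/13 (H1) depth=13
  + 96.0.0.0/8 (H0) depth=8
  + 0.0.0.0/0 (H3) depth=0
  ? 117.207.253.1  path d0:H3→d1:-→d2:-→d3:-→d4:-→d5:-→d6:-→d7:-→d8:H4→d9:-→d10:-→d11:-→d12:-→d13:H1→d14:-→d15:-→d16:-→d17:-→d18:-→d19:-→d20:-→d21:-→d22:-→d23:-→d24:H1  best=H1
  - 61.48.0.0/12 clear@12
  + 96.216.94.203/32 (H1) depth=32
  + 61.48.0.0/12 (H1) depth=12

== LOOKUPS ==
["H3","H3","H0","H1"]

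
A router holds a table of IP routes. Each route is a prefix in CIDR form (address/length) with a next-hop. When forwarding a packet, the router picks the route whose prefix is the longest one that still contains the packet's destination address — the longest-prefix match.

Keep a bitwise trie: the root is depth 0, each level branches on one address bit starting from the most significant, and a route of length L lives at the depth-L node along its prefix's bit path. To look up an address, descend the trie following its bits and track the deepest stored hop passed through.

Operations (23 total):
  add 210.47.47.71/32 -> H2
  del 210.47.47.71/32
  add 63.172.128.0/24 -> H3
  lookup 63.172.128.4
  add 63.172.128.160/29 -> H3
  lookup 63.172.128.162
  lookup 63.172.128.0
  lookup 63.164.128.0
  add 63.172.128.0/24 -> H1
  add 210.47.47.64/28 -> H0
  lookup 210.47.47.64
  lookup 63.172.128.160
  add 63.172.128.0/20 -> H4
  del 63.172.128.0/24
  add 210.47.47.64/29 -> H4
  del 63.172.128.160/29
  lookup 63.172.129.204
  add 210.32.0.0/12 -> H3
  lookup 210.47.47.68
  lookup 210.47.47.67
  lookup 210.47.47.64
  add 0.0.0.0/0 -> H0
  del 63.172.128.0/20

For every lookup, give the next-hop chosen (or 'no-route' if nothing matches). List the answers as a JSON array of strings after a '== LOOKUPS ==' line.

Apply in order:
  + 210.47.47.71/32 (H2) depth=32
  del 210.47.47.71/32 (clear depth 32)
  + 63.172.128.0/24 (H3) depth=24
  Q 63.172.128.4: descend 001111111010110010000000 ; hops seen [H3] ; pick H3
  + 63.172.128.160/29 (H3) depth=29
  Q 63.172.128.162: descend 00111111101011001000000010100 ; hops seen [H3,H3] ; pick H3
  Q 63.172.128.0: descend 001111111010110010000000 ; hops seen [H3] ; pick H3
  Q 63.164.128.0: descend 001111111010 ; hops seen [∅] ; pick no-route
  + 63.172.128.0/24 (H1) depth=24
  + 210.47.47.64/28 (H0) depth=28
  Q 210.47.47.64: descend 11010010001011110010111101000 ; hops seen [H0] ; pick H0
  Q 63.172.128.160: descend 00111111101011001000000010100 ; hops seen [H1,H3] ; pick H3
  + 63.172.128.0/20 (H4) depth=20
  del 63.172.128.0/24 (clear depth 24)
  + 210.47.47.64/29 (H4) depth=29
  del 63.172.128.160/29 (clear depth 29)
  Q 63.172.129.204: descend 00111111101011001000000 ; hops seen [H4] ; pick H4
  + 210.32.0.0/12 (H3) depth=12
  Q 210.47.47.68: descend 110100100010111100101111010001 ; hops seen [H3,H0,H4] ; pick H4
  Q 210.47.47.67: descend 11010010001011110010111101000 ; hops seen [H3,H0,H4] ; pick H4
  Q 210.47.47.64: descend 11010010001011110010111101000 ; hops seen [H3,H0,H4] ; pick H4
  + 0.0.0.0/0 (H0) depth=0
  del 63.172.128.0/20 (clear depth 20)

== LOOKUPS ==
["H3","H3","H3","no-route","H0","H3","H4","H4","H4","H4"]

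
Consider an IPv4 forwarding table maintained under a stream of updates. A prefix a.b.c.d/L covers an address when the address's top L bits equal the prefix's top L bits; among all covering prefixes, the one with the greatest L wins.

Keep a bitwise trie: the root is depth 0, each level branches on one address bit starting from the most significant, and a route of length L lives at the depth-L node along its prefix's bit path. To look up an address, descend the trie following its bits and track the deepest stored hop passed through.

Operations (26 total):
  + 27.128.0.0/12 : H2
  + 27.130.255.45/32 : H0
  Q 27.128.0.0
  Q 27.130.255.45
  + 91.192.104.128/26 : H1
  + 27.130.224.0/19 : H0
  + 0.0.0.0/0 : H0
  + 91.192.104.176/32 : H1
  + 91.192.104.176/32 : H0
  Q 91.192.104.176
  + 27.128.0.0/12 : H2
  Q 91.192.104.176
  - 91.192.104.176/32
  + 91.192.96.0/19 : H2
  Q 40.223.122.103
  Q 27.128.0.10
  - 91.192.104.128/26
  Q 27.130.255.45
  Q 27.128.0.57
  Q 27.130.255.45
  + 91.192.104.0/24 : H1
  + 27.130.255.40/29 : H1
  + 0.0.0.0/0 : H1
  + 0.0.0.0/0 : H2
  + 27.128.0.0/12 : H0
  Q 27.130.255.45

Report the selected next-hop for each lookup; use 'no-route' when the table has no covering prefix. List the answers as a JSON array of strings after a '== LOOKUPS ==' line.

Process each operation:
  + 27.128.0.0/12 (H2) depth=12
  + 27.130.255.45/32 (H0) depth=32
  Q 27.128.0.0: descend 00011011100000 ; hops seen [H2] ; pick H2
  Q 27.130.255.45: descend 00011011100000101111111100101101 ; hops seen [H2,H0] ; pick H0
  + 91.192.104.128/26 (H1) depth=26
  + 27.130.224.0/19 (H0) depth=19
  + 0.0.0.0/0 (H0) depth=0
  + 91.192.104.176/32 (H1) depth=32
  + 91.192.104.176/32 (H0) depth=32
  Q 91.192.104.176: descend 01011011110000000110100010110000 ; hops seen [H0,H1,H0] ; pick H0
  + 27.128.0.0/12 (H2) depth=12
  Q 91.192.104.176: descend 01011011110000000110100010110000 ; hops seen [H0,H1,H0] ; pick H0
  - 91.192.104.176/32 clear@32
  + 91.192.96.0/19 (H2) depth=19
  Q 40.223.122.103: descend 00 ; hops seen [H0] ; pick H0
  Q 27.128.0.10: descend 00011011100000 ; hops seen [H0,H2] ; pick H2
  - 91.192.104.128/26 clear@26
  Q 27.130.255.45: descend 00011011100000101111111100101101 ; hops seen [H0,H2,H0,H0] ; pick H0
  Q 27.128.0.57: descend 00011011100000 ; hops seen [H0,H2] ; pick H2
  Q 27.130.255.45: descend 00011011100000101111111100101101 ; hops seen [H0,H2,H0,H0] ; pick H0
  + 91.192.104.0/24 (H1) depth=24
  + 27.130.255.40/29 (H1) depth=29
  + 0.0.0.0/0 (H1) depth=0
  + 0.0.0.0/0 (H2) depth=0
  + 27.128.0.0/12 (H0) depth=12
  Q 27.130.255.45: descend 00011011100000101111111100101101 ; hops seen [H2,H0,H0,H1,H0] ; pick H0

== LOOKUPS ==
["H2","H0","H0","H0","H0","H2","H0","H2","H0","H0"]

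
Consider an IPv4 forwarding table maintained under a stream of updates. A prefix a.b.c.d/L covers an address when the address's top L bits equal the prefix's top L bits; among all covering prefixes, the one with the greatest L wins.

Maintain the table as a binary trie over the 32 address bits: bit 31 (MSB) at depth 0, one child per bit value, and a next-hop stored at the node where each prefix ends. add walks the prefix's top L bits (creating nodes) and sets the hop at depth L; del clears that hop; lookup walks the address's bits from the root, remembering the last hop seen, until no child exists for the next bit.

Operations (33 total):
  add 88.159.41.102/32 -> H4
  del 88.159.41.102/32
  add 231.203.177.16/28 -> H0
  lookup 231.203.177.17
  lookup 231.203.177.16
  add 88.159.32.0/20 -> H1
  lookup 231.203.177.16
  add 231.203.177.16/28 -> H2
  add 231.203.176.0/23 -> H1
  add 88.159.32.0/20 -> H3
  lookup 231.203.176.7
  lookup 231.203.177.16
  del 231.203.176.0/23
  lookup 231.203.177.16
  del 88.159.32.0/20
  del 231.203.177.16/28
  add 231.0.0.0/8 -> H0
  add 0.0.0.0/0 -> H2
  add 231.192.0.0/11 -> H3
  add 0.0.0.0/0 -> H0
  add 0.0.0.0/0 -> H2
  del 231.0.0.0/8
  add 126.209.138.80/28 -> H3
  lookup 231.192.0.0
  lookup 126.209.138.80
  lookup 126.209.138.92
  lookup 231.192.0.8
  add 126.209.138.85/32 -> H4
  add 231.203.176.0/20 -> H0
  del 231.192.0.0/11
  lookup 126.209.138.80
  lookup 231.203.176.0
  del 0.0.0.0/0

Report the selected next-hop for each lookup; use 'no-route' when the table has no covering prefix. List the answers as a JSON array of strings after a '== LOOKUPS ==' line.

Apply in order:
  add 88.159.41.102/32 -> H4 at depth 32
  del 88.159.41.102/32 (clear depth 32)
  add 231.203.177.16/28 -> H0 at depth 28
  Q 231.203.177.17: descend 1110011111001011101100010001 ; hops seen [H0] ; pick H0
  Q 231.203.177.16: descend 1110011111001011101100010001 ; hops seen [H0] ; pick H0
  add 88.159.32.0/20 -> H1 at depth 20
  Q 231.203.177.16: descend 1110011111001011101100010001 ; hops seen [H0] ; pick H0
  add 231.203.177.16/28 -> H2 at depth 28
  add 231.203.176.0/23 -> H1 at depth 23
  add 88.159.32.0/20 -> H3 at depth 20
  Q 231.203.176.7: descend 11100111110010111011000 ; hops seen [H1] ; pick H1
  Q 231.203.177.16: descend 1110011111001011101100010001 ; hops seen [H1,H2] ; pick H2
  del 231.203.176.0/23 (clear depth 23)
  Q 231.203.177.16: descend 1110011111001011101100010001 ; hops seen [H2] ; pick H2
  del 88.159.32.0/20 (clear depth 20)
  del 231.203.177.16/28 (clear depth 28)
  add 231.0.0.0/8 -> H0 at depth 8
  add 0.0.0.0/0 -> H2 at depth 0
  add 231.192.0.0/11 -> H3 at depth 11
  add 0.0.0.0/0 -> H0 at depth 0
  add 0.0.0.0/0 -> H2 at depth 0
  del 231.0.0.0/8 (clear depth 8)
  add 126.209.138.80/28 -> H3 at depth 28
  Q 231.192.0.0: descend 111001111100 ; hops seen [H2,H3] ; pick H3
  Q 126.209.138.80: descend 0111111011010001100010100101 ; hops seen [H2,H3] ; pick H3
  Q 126.209.138.92: descend 0111111011010001100010100101 ; hops seen [H2,H3] ; pick H3
  Q 231.192.0.8: descend 111001111100 ; hops seen [H2,H3] ; pick H3
  add 126.209.138.85/32 -> H4 at depth 32
  add 231.203.176.0/20 -> H0 at depth 20
  del 231.192.0.0/11 (clear depth 11)
  Q 126.209.138.80: descend 01111110110100011000101001010 ; hops seen [H2,H3] ; pick H3
  Q 231.203.176.0: descend 11100111110010111011000 ; hops seen [H2,H0] ; pick H0
  del 0.0.0.0/0 (clear depth 0)

== LOOKUPS ==
["H0","H0","H0","H1","H2","H2","H3","H3","H3","H3","H3","H0"]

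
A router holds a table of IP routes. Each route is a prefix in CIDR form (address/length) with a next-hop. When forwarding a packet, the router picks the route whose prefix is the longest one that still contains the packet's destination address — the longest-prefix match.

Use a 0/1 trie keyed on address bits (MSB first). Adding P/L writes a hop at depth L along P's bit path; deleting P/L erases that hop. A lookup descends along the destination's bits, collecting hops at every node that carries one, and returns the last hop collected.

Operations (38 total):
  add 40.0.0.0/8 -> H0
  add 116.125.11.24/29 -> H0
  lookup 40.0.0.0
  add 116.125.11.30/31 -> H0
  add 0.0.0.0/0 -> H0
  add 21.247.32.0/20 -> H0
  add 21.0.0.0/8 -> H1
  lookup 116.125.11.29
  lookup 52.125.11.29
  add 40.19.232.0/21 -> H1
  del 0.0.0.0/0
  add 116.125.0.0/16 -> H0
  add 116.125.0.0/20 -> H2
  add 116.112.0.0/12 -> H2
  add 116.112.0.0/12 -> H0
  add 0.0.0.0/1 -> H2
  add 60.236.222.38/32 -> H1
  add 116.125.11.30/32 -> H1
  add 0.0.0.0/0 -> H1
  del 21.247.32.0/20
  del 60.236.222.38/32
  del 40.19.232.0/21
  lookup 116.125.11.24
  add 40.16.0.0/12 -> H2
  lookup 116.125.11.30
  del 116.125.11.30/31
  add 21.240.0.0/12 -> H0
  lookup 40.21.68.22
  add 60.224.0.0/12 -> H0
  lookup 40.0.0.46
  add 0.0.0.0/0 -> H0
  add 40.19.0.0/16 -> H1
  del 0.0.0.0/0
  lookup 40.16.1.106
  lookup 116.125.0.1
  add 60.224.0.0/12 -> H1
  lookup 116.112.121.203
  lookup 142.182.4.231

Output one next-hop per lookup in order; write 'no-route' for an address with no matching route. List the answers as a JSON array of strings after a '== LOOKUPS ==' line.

Apply in order:
  + 40.0.0.0/8 (H0) depth=8
  + 116.125.11.24/29 (H0) depth=29
  Q 40.0.0.0: descend 00101000 ; hops seen [H0] ; pick H0
  + 116.125.11.30/31 (H0) depth=31
  + 0.0.0.0/0 (H0) depth=0
  + 21.247.32.0/20 (H0) depth=20
  + 21.0.0.0/8 (H1) depth=8
  Q 116.125.11.29: descend 011101000111110100001011000111 ; hops seen [H0,H0] ; pick H0
  Q 52.125.11.29: descend 001 ; hops seen [H0] ; pick H0
  + 40.19.232.0/21 (H1) depth=21
  del 0.0.0.0/0 (clear depth 0)
  + 116.125.0.0/16 (H0) depth=16
  + 116.125.0.0/20 (H2) depth=20
  + 116.112.0.0/12 (H2) depth=12
  + 116.112.0.0/12 (H0) depth=12
  + 0.0.0.0/1 (H2) depth=1
  + 60.236.222.38/32 (H1) depth=32
  + 116.125.11.30/32 (H1) depth=32
  + 0.0.0.0/0 (H1) depth=0
  del 21.247.32.0/20 (clear depth 20)
  del 60.236.222.38/32 (clear depth 32)
  del 40.19.232.0/21 (clear depth 21)
  Q 116.125.11.24: descend 01110100011111010000101100011 ; hops seen [H1,H2,H0,H0,H2,H0] ; pick H0
  + 40.16.0.0/12 (H2) depth=12
  Q 116.125.11.30: descend 01110100011111010000101100011110 ; hops seen [H1,H2,H0,H0,H2,H0,H0,H1] ; pick H1
  del 116.125.11.30/31 (clear depth 31)
  + 21.240.0.0/12 (H0) depth=12
  Q 40.21.68.22: descend 0010100000010 ; hops seen [H1,H2,H0,H2] ; pick H2
  + 60.224.0.0/12 (H0) depth=12
  Q 40.0.0.46: descend 00101000000 ; hops seen [H1,H2,H0] ; pick H0
  + 0.0.0.0/0 (H0) depth=0
  + 40.19.0.0/16 (H1) depth=16
  del 0.0.0.0/0 (clear depth 0)
  Q 40.16.1.106: descend 00101000000100 ; hops seen [H2,H0,H2] ; pick H2
  Q 116.125.0.1: descend 01110100011111010000 ; hops seen [H2,H0,H0,H2] ; pick H2
  + 60.224.0.0/12 (H1) depth=12
  Q 116.112.121.203: descend 011101000111 ; hops seen [H2,H0] ; pick H0
  Q 142.182.4.231: descend ε ; hops seen [∅] ; pick no-route

== LOOKUPS ==
["H0","H0","H0","H0","H1","H2","H0","H2","H2","H0","no-route"]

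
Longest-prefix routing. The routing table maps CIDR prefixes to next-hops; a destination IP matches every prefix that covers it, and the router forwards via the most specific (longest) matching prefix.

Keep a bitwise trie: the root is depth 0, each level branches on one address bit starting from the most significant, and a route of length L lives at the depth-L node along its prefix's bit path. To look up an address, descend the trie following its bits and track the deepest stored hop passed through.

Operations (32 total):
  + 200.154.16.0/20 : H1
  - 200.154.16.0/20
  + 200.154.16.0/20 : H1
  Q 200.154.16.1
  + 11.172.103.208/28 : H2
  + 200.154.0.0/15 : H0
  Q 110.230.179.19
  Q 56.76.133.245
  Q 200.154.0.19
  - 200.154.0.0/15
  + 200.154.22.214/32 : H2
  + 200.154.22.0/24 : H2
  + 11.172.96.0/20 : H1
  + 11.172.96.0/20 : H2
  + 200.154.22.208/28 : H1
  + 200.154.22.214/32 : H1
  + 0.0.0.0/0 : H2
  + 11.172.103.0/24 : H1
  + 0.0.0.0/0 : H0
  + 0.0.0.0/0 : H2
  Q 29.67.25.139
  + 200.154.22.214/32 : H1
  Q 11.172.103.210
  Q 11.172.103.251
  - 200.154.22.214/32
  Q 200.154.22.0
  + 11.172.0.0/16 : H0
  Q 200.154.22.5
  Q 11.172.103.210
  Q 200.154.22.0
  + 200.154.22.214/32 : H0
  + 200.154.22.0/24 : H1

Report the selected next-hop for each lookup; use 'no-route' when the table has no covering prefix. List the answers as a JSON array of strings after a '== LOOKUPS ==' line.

Apply in order:
  add 200.154.16.0/20 -> H1 at depth 20
  del 200.154.16.0/20 (clear depth 20)
  add 200.154.16.0/20 -> H1 at depth 20
  ? 200.154.16.1  path d0:-→d1:-→d2:-→d3:-→d4:-→d5:-→d6:-→d7:-→d8:-→d9:-→d10:-→d11:-→d12:-→d13:-→d14:-→d15:-→d16:-→d17:-→d18:-→d19:-→d20:H1  best=H1
  add 11.172.103.208/28 -> H2 at depth 28
  add 200.154.0.0/15 -> H0 at depth 15
  ? 110.230.179.19  path d0:-→d1:-  best=no-route
  ? 56.76.133.245  path d0:-→d1:-→d2:-  best=no-route
  ? 200.154.0.19  path d0:-→d1:-→d2:-→d3:-→d4:-→d5:-→d6:-→d7:-→d8:-→d9:-→d10:-→d11:-→d12:-→d13:-→d14:-→d15:H0→d16:-→d17:-→d18:-→d19:-  best=H0
  del 200.154.0.0/15 (clear depth 15)
  add 200.154.22.214/32 -> H2 at depth 32
  add 200.154.22.0/24 -> H2 at depth 24
  add 11.172.96.0/20 -> H1 at depth 20
  add 11.172.96.0/20 -> H2 at depth 20
  add 200.154.22.208/28 -> H1 at depth 28
  add 200.154.22.214/32 -> H1 at depth 32
  add 0.0.0.0/0 -> H2 at depth 0
  add 11.172.103.0/24 -> H1 at depth 24
  add 0.0.0.0/0 -> H0 at depth 0
  add 0.0.0.0/0 -> H2 at depth 0
  ? 29.67.25.139  path d0:H2→d1:-→d2:-→d3:-  best=H2
  add 200.154.22.214/32 -> H1 at depth 32
  ? 11.172.103.210  path d0:H2→d1:-→d2:-→d3:-→d4:-→d5:-→d6:-→d7:-→d8:-→d9:-→d10:-→d11:-→d12:-→d13:-→d14:-→d15:-→d16:-→d17:-→d18:-→d19:-→d20:H2→d21:-→d22:-→d23:-→d24:H1→d25:-→d26:-→d27:-→d28:H2  best=H2
  ? 11.172.103.251  path d0:H2→d1:-→d2:-→d3:-→d4:-→d5:-→d6:-→d7:-→d8:-→d9:-→d10:-→d11:-→d12:-→d13:-→d14:-→d15:-→d16:-→d17:-→d18:-→d19:-→d20:H2→d21:-→d22:-→d23:-→d24:H1→d25:-→d26:-  best=H1
  del 200.154.22.214/32 (clear depth 32)
  ? 200.154.22.0  path d0:H2→d1:-→d2:-→d3:-→d4:-→d5:-→d6:-→d7:-→d8:-→d9:-→d10:-→d11:-→d12:-→d13:-→d14:-→d15:-→d16:-→d17:-→d18:-→d19:-→d20:H1→d21:-→d22:-→d23:-→d24:H2  best=H2
  add 11.172.0.0/16 -> H0 at depth 16
  ? 200.154.22.5  path d0:H2→d1:-→d2:-→d3:-→d4:-→d5:-→d6:-→d7:-→d8:-→d9:-→d10:-→d11:-→d12:-→d13:-→d14:-→d15:-→d16:-→d17:-→d18:-→d19:-→d20:H1→d21:-→d22:-→d23:-→d24:H2  best=H2
  ? 11.172.103.210  path d0:H2→d1:-→d2:-→d3:-→d4:-→d5:-→d6:-→d7:-→d8:-→d9:-→d10:-→d11:-→d12:-→d13:-→d14:-→d15:-→d16:H0→d17:-→d18:-→d19:-→d20:H2→d21:-→d22:-→d23:-→d24:H1→d25:-→d26:-→d27:-→d28:H2  best=H2
  ? 200.154.22.0  path d0:H2→d1:-→d2:-→d3:-→d4:-→d5:-→d6:-→d7:-→d8:-→d9:-→d10:-→d11:-→d12:-→d13:-→d14:-→d15:-→d16:-→d17:-→d18:-→d19:-→d20:H1→d21:-→d22:-→d23:-→d24:H2  best=H2
  add 200.154.22.214/32 -> H0 at depth 32
  add 200.154.22.0/24 -> H1 at depth 24

== LOOKUPS ==
["H1","no-route","no-route","H0","H2","H2","H1","H2","H2","H2","H2"]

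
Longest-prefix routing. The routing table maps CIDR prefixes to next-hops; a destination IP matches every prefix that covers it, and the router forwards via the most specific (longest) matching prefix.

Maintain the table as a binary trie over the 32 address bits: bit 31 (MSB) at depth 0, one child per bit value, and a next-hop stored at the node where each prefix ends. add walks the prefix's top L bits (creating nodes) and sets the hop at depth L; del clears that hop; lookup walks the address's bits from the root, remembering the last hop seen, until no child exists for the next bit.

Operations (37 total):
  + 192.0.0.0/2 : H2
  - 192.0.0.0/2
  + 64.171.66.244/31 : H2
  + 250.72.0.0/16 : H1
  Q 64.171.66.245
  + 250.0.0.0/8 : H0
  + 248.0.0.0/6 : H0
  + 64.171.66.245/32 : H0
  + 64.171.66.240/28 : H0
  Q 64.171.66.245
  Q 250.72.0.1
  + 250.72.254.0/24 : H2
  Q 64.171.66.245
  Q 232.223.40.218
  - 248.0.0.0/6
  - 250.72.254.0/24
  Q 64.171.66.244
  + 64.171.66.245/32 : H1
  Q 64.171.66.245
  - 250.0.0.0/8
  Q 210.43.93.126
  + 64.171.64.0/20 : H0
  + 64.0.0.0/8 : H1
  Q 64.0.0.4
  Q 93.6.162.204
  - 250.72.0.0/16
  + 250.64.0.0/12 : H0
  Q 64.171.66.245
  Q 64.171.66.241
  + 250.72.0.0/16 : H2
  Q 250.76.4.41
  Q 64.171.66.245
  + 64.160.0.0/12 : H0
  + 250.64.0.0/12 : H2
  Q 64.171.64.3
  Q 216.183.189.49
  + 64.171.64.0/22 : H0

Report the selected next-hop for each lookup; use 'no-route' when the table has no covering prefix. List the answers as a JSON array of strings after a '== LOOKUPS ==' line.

Process each operation:
  + 192.0.0.0/2 (H2) depth=2
  - 192.0.0.0/2 clear@2
  + 64.171.66.244/31 (H2) depth=31
  + 250.72.0.0/16 (H1) depth=16
  lookup 64.171.66.245: bits 0100000010101011010000101111010 walk d0:-→d1:-→d2:-→d3:-→d4:-→d5:-→d6:-→d7:-→d8:-→d9:-→d10:-→d11:-→d12:-→d13:-→d14:-→d15:-→d16:-→d17:-→d18:-→d19:-→d20:-→d21:-→d22:-→d23:-→d24:-→d25:-→d26:-→d27:-→d28:-→d29:-→d30:-→d31:H2 -> H2
  + 250.0.0.0/8 (H0) depth=8
  + 248.0.0.0/6 (H0) depth=6
  + 64.171.66.245/32 (H0) depth=32
  + 64.171.66.240/28 (H0) depth=28
  lookup 64.171.66.245: bits 01000000101010110100001011110101 walk d0:-→d1:-→d2:-→d3:-→d4:-→d5:-→d6:-→d7:-→d8:-→d9:-→d10:-→d11:-→d12:-→d13:-→d14:-→d15:-→d16:-→d17:-→d18:-→d19:-→d20:-→d21:-→d22:-→d23:-→d24:-→d25:-→d26:-→d27:-→d28:H0→d29:-→d30:-→d31:H2→d32:H0 -> H0
  lookup 250.72.0.1: bits 1111101001001000 walk d0:-→d1:-→d2:-→d3:-→d4:-→d5:-→d6:H0→d7:-→d8:H0→d9:-→d10:-→d11:-→d12:-→d13:-→d14:-→d15:-→d16:H1 -> H1
  + 250.72.254.0/24 (H2) depth=24
  lookup 64.171.66.245: bits 01000000101010110100001011110101 walk d0:-→d1:-→d2:-→d3:-→d4:-→d5:-→d6:-→d7:-→d8:-→d9:-→d10:-→d11:-→d12:-→d13:-→d14:-→d15:-→d16:-→d17:-→d18:-→d19:-→d20:-→d21:-→d22:-→d23:-→d24:-→d25:-→d26:-→d27:-→d28:H0→d29:-→d30:-→d31:H2→d32:H0 -> H0
  lookup 232.223.40.218: bits 111 walk d0:-→d1:-→d2:-→d3:- -> no-route
  - 248.0.0.0/6 clear@6
  - 250.72.254.0/24 clear@24
  lookup 64.171.66.244: bits 0100000010101011010000101111010 walk d0:-→d1:-→d2:-→d3:-→d4:-→d5:-→d6:-→d7:-→d8:-→d9:-→d10:-→d11:-→d12:-→d13:-→d14:-→d15:-→d16:-→d17:-→d18:-→d19:-→d20:-→d21:-→d22:-→d23:-→d24:-→d25:-→d26:-→d27:-→d28:H0→d29:-→d30:-→d31:H2 -> H2
  + 64.171.66.245/32 (H1) depth=32
  lookup 64.171.66.245: bits 01000000101010110100001011110101 walk d0:-→d1:-→d2:-→d3:-→d4:-→d5:-→d6:-→d7:-→d8:-→d9:-→d10:-→d11:-→d12:-→d13:-→d14:-→d15:-→d16:-→d17:-→d18:-→d19:-→d20:-→d21:-→d22:-→d23:-→d24:-→d25:-→d26:-→d27:-→d28:H0→d29:-→d30:-→d31:H2→d32:H1 -> H1
  - 250.0.0.0/8 clear@8
  lookup 210.43.93.126: bits 11 walk d0:-→d1:-→d2:- -> no-route
  + 64.171.64.0/20 (H0) depth=20
  + 64.0.0.0/8 (H1) depth=8
  lookup 64.0.0.4: bits 01000000 walk d0:-→d1:-→d2:-→d3:-→d4:-→d5:-→d6:-→d7:-→d8:H1 -> H1
  lookup 93.6.162.204: bits 010 walk d0:-→d1:-→d2:-→d3:- -> no-route
  - 250.72.0.0/16 clear@16
  + 250.64.0.0/12 (H0) depth=12
  lookup 64.171.66.245: bits 01000000101010110100001011110101 walk d0:-→d1:-→d2:-→d3:-→d4:-→d5:-→d6:-→d7:-→d8:H1→d9:-→d10:-→d11:-→d12:-→d13:-→d14:-→d15:-→d16:-→d17:-→d18:-→d19:-→d20:H0→d21:-→d22:-→d23:-→d24:-→d25:-→d26:-→d27:-→d28:H0→d29:-→d30:-→d31:H2→d32:H1 -> H1
  lookup 64.171.66.241: bits 01000000101010110100001011110 walk d0:-→d1:-→d2:-→d3:-→d4:-→d5:-→d6:-→d7:-→d8:H1→d9:-→d10:-→d11:-→d12:-→d13:-→d14:-→d15:-→d16:-→d17:-→d18:-→d19:-→d20:H0→d21:-→d22:-→d23:-→d24:-→d25:-→d26:-→d27:-→d28:H0→d29:- -> H0
  + 250.72.0.0/16 (H2) depth=16
  lookup 250.76.4.41: bits 1111101001001 walk d0:-→d1:-→d2:-→d3:-→d4:-→d5:-→d6:-→d7:-→d8:-→d9:-→d10:-→d11:-→d12:H0→d13:- -> H0
  lookup 64.171.66.245: bits 01000000101010110100001011110101 walk d0:-→d1:-→d2:-→d3:-→d4:-→d5:-→d6:-→d7:-→d8:H1→d9:-→d10:-→d11:-→d12:-→d13:-→d14:-→d15:-→d16:-→d17:-→d18:-→d19:-→d20:H0→d21:-→d22:-→d23:-→d24:-→d25:-→d26:-→d27:-→d28:H0→d29:-→d30:-→d31:H2→d32:H1 -> H1
  + 64.160.0.0/12 (H0) depth=12
  + 250.64.0.0/12 (H2) depth=12
  lookup 64.171.64.3: bits 0100000010101011010000 walk d0:-→d1:-→d2:-→d3:-→d4:-→d5:-→d6:-→d7:-→d8:H1→d9:-→d10:-→d11:-→d12:H0→d13:-→d14:-→d15:-→d16:-→d17:-→d18:-→d19:-→d20:H0→d21:-→d22:- -> H0
  lookup 216.183.189.49: bits 11 walk d0:-→d1:-→d2:- -> no-route
  + 64.171.64.0/22 (H0) depth=22

== LOOKUPS ==
["H2","H0","H1","H0","no-route","H2","H1","no-route","H1","no-route","H1","H0","H0","H1","H0","no-route"]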